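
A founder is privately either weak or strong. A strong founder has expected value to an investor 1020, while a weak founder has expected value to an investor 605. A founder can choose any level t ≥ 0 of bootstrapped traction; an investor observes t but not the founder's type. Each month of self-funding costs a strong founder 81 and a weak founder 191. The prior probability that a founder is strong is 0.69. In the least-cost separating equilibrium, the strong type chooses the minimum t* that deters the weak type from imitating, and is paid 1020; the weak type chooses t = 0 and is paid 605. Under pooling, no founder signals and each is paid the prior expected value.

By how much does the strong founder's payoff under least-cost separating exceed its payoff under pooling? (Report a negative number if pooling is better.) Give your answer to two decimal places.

-47.34

Least-cost separating signal: t* solves 605 = 1020 − 191·t*, so t* = (1020 − 605)/191 ≈ 2.1728.
Strong type's separating payoff: 1020 − 81 × t* = 1020 − 81 × (1020 − 605)/191 = 1020 − 33615/191 ≈ 844.0052.
Pooling payoff: 0.69 × 1020 + 0.31 × 605 = 891.35.
Difference: 844.0052 − 891.35 = -47.3448, i.e. -47.34 to two decimal places.
The strong type would prefer the pooling outcome.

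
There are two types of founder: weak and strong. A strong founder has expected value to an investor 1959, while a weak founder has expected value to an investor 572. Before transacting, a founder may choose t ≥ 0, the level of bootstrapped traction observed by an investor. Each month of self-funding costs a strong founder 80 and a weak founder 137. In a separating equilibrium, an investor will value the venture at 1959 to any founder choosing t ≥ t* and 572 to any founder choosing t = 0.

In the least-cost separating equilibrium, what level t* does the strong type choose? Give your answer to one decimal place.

A weak founder choosing t = 0 receives 572.
Imitating at t* instead would pay 1959 at cost 137·t*, netting 1959 − 137·t*.
Indifference: 572 = 1959 − 137·t*, so t* = (1959 − 572) / 137 ≈ 10.1.
At t* the weak type's incentive constraint just binds; the strong type strictly prefers t* since its per-unit cost is lower.

10.1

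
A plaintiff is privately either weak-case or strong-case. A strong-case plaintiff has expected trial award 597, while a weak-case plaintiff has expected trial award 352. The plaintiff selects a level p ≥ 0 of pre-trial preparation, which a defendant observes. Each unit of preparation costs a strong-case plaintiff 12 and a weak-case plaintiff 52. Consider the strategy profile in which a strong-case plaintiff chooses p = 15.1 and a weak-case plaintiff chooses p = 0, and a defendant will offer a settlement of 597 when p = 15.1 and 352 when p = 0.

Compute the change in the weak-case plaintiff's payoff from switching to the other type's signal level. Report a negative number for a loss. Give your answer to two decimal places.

Playing p = 0 the weak-case plaintiff receives 352.
Deviating to p = 15.1 brings payment 597 at cost 52 × 15.1 = 785.2, netting -188.2.
Gain from deviating: -188.2 − 352 = -540.20.
The gain is negative, so the weak-case type's incentive-compatibility constraint is satisfied.

-540.20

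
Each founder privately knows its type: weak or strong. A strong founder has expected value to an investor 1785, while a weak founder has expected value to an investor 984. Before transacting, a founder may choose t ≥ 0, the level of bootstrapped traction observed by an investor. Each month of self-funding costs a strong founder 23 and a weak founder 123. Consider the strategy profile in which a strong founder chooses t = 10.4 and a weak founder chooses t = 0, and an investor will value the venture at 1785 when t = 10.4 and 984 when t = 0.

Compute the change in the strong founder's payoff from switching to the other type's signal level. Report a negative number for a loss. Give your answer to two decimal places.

Playing t = 10.4 the strong founder receives 1785 − 23 × 10.4 = 1545.8.
Deviating to t = 0 yields 984 instead.
Gain from deviating: 984 − 1545.8 = -561.80.
The gain is negative, so the strong type's incentive-compatibility constraint is satisfied.

-561.80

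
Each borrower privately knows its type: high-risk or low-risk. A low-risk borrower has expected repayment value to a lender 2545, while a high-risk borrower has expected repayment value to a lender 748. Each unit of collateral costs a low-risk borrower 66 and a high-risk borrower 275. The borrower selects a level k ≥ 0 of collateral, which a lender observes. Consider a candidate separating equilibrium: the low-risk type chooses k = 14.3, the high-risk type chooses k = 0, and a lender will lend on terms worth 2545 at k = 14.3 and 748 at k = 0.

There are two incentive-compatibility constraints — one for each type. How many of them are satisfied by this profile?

2

High-risk type: stay at 0 → 748; mimic → 2545 − 275 × 14.3 = -1387.5. IC holds (748 ≥ -1387.5).
Low-risk type: signal → 2545 − 66 × 14.3 = 1601.2; deviate to 0 → 748. IC holds (1601.2 ≥ 748).
2 of 2 constraints hold, so this is a separating equilibrium.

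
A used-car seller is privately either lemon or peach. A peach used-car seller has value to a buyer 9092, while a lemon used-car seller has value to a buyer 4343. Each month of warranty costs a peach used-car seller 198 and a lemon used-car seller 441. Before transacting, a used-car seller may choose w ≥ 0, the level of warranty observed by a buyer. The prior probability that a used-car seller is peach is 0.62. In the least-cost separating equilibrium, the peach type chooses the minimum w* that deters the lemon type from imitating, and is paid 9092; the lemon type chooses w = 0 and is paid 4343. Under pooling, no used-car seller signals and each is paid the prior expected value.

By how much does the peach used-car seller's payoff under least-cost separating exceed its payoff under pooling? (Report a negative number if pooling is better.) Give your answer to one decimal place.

Least-cost separating signal: w* solves 4343 = 9092 − 441·w*, so w* = (9092 − 4343)/441 ≈ 10.7687.
Peach type's separating payoff: 9092 − 198 × w* = 9092 − 198 × (9092 − 4343)/441 = 9092 − 940302/441 ≈ 6959.796.
Pooling payoff: 0.62 × 9092 + 0.38 × 4343 = 7287.38.
Difference: 6959.796 − 7287.38 = -327.584, i.e. -327.6 to one decimal place.
The peach type would prefer the pooling outcome.

-327.6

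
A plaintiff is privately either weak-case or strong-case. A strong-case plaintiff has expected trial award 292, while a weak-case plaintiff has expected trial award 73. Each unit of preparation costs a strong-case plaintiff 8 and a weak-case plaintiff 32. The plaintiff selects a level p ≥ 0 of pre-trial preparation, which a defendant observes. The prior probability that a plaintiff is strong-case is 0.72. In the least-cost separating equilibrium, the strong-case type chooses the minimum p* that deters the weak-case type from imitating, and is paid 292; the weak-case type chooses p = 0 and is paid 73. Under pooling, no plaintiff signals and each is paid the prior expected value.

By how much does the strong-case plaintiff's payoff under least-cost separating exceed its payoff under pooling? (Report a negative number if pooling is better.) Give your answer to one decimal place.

Least-cost separating signal: p* solves 73 = 292 − 32·p*, so p* = (292 − 73)/32 ≈ 6.8438.
Strong-case type's separating payoff: 292 − 8 × p* = 292 − 8 × (292 − 73)/32 = 292 − 1752/32 = 237.25.
Pooling payoff: 0.72 × 292 + 0.28 × 73 = 230.68.
Difference: 237.25 − 230.68 = 6.57, i.e. 6.6 to one decimal place.
The strong-case type prefers to separate.

6.6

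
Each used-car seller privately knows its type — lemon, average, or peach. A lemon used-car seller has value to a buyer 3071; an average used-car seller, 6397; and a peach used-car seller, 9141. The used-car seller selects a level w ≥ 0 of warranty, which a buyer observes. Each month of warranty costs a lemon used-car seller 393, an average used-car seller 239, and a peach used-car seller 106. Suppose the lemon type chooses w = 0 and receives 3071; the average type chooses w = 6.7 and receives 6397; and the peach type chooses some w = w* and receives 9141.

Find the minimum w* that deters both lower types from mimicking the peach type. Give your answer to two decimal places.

18.18

Average type (on-path payoff 6397 − 239×6.7 = 4795.7) won't mimic when 4795.7 ≥ 9141 − 239·w*, i.e. w* ≥ 18.18.
Lemon type (on-path payoff 3071) won't mimic when 3071 ≥ 9141 − 393·w*, i.e. w* ≥ 15.45.
Both must hold, so w* = max(15.45, 18.18) = 18.18. The average type's constraint binds.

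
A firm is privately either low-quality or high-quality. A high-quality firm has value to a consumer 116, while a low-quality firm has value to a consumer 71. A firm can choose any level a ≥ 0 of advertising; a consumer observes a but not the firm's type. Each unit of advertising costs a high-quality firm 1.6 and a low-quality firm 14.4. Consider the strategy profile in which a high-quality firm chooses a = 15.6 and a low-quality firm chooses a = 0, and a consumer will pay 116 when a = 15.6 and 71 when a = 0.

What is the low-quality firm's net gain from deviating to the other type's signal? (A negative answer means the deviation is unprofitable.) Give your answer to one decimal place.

Playing a = 0 the low-quality firm receives 71.
Deviating to a = 15.6 brings payment 116 at cost 14.4 × 15.6 = 224.64, netting -108.64.
Gain from deviating: -108.64 − 71 = -179.64, i.e. -179.6 to one decimal place.
The gain is negative, so the low-quality type's incentive-compatibility constraint is satisfied.

-179.6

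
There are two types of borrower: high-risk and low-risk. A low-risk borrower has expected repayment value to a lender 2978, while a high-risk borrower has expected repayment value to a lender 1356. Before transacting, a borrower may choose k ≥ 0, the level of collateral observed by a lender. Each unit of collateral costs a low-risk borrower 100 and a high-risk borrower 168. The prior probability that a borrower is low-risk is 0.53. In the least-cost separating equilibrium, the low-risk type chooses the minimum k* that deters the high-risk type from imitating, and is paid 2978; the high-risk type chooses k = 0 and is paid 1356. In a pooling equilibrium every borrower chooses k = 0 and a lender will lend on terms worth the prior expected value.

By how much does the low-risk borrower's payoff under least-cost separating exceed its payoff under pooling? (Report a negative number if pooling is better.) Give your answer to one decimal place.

-203.1

Least-cost separating signal: k* solves 1356 = 2978 − 168·k*, so k* = (2978 − 1356)/168 ≈ 9.6548.
Low-risk type's separating payoff: 2978 − 100 × k* = 2978 − 100 × (2978 − 1356)/168 = 2978 − 162200/168 ≈ 2012.524.
Pooling payoff: 0.53 × 2978 + 0.47 × 1356 = 2215.66.
Difference: 2012.524 − 2215.66 = -203.136, i.e. -203.1 to one decimal place.
The low-risk type would prefer the pooling outcome.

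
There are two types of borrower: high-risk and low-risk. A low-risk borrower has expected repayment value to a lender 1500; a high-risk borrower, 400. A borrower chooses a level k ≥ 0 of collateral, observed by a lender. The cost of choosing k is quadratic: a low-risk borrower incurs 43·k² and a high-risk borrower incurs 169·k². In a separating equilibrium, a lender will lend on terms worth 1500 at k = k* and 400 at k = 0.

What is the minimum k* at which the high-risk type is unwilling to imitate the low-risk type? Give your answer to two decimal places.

The high-risk type at k = 0 receives 400; imitating at k* yields 1500 − 169·k*².
Indifference: 400 = 1500 − 169·k*², so k*² = (1500 − 400) / 169 ≈ 6.5089.
k* = √6.5089 ≈ 2.55.

2.55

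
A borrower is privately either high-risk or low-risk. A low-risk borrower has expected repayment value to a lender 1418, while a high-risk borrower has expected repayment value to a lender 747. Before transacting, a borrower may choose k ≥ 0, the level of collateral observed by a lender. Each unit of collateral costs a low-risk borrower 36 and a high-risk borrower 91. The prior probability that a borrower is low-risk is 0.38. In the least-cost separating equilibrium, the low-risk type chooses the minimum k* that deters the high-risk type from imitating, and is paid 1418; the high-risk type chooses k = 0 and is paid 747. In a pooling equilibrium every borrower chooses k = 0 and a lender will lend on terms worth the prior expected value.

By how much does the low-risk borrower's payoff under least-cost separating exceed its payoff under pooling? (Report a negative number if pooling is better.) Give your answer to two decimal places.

150.57

Least-cost separating signal: k* solves 747 = 1418 − 91·k*, so k* = (1418 − 747)/91 ≈ 7.3736.
Low-risk type's separating payoff: 1418 − 36 × k* = 1418 − 36 × (1418 − 747)/91 = 1418 − 24156/91 ≈ 1152.5495.
Pooling payoff: 0.38 × 1418 + 0.62 × 747 = 1001.98.
Difference: 1152.5495 − 1001.98 = 150.5695, i.e. 150.57 to two decimal places.
The low-risk type prefers to separate.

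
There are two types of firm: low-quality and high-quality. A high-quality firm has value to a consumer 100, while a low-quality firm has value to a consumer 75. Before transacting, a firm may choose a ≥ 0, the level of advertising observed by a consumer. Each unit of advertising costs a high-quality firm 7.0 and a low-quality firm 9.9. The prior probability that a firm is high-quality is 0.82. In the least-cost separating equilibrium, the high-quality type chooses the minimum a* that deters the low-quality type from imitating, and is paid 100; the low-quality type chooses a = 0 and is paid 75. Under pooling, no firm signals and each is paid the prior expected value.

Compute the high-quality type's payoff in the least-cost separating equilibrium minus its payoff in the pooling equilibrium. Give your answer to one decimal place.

Least-cost separating signal: a* solves 75 = 100 − 9.9·a*, so a* = (100 − 75)/9.9 ≈ 2.5253.
High-quality type's separating payoff: 100 − 7.0 × a* = 100 − 7.0 × (100 − 75)/9.9 = 100 − 175/9.9 ≈ 82.323.
Pooling payoff: 0.82 × 100 + 0.18 × 75 = 95.5.
Difference: 82.323 − 95.5 = -13.177, i.e. -13.2 to one decimal place.
The high-quality type would prefer the pooling outcome.

-13.2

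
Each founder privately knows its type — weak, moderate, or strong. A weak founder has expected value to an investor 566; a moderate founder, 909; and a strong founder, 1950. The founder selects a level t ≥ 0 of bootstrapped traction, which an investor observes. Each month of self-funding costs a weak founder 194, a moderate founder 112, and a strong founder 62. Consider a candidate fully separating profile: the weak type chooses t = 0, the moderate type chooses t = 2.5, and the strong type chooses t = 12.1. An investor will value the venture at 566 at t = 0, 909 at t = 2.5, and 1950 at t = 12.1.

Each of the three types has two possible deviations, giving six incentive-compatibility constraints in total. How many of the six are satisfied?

Moderate (own payoff 909 − 112×2.5 = 629): to t=0 gives 566 → no gain ✓; to t=12.1 gives 1950 − 112×12.1 = 594.8 → no gain ✓.
Strong (own payoff 1950 − 62×12.1 = 1199.8): to t=0 gives 566 → no gain ✓; to t=2.5 gives 909 − 62×2.5 = 754 → no gain ✓.
Weak (own payoff 566): to t=2.5 gives 909 − 194×2.5 = 424 → no gain ✓; to t=12.1 gives 1950 − 194×12.1 = -397.4 → no gain ✓.
6 of the 6 constraints hold; this profile is a separating equilibrium.

6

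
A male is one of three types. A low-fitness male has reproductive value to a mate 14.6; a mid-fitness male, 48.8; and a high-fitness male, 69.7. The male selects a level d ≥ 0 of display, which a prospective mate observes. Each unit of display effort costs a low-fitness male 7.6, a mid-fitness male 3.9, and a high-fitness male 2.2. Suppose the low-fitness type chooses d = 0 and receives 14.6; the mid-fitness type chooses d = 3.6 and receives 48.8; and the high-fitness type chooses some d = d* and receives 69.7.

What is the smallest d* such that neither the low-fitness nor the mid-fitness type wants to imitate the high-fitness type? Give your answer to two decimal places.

8.96

Low-fitness type (on-path payoff 14.6) won't mimic when 14.6 ≥ 69.7 − 7.6·d*, i.e. d* ≥ 7.25.
Mid-fitness type (on-path payoff 48.8 − 3.9×3.6 = 34.76) won't mimic when 34.76 ≥ 69.7 − 3.9·d*, i.e. d* ≥ 8.96.
Both must hold, so d* = max(7.25, 8.96) = 8.96. The mid-fitness type's constraint binds.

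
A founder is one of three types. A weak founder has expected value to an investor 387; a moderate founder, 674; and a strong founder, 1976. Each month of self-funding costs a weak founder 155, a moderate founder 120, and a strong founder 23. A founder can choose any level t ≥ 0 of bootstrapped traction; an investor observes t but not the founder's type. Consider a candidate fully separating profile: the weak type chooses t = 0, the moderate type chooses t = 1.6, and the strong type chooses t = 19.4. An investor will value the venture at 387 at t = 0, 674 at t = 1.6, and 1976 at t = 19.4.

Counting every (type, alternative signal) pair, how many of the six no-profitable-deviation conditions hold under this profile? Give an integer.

Weak (own payoff 387): to t=1.6 gives 674 − 155×1.6 = 426 → profitable ✗; to t=19.4 gives 1976 − 155×19.4 = -1031 → no gain ✓.
Moderate (own payoff 674 − 120×1.6 = 482): to t=0 gives 387 → no gain ✓; to t=19.4 gives 1976 − 120×19.4 = -352 → no gain ✓.
Strong (own payoff 1976 − 23×19.4 = 1529.8): to t=0 gives 387 → no gain ✓; to t=1.6 gives 674 − 23×1.6 = 637.2 → no gain ✓.
5 of the 6 constraints hold; not an equilibrium.

5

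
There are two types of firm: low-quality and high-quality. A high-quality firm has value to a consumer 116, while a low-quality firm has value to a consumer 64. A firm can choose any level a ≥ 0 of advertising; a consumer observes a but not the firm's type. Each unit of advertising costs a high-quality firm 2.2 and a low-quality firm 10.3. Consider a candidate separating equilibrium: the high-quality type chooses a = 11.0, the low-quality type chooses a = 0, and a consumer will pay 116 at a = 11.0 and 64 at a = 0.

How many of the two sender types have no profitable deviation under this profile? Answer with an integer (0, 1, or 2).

2

Low-quality type: stay at 0 → 64; mimic → 116 − 10.3 × 11.0 = 2.7. IC holds (64 ≥ 2.7).
High-quality type: signal → 116 − 2.2 × 11.0 = 91.8; deviate to 0 → 64. IC holds (91.8 ≥ 64).
2 of 2 constraints hold, so this is a separating equilibrium.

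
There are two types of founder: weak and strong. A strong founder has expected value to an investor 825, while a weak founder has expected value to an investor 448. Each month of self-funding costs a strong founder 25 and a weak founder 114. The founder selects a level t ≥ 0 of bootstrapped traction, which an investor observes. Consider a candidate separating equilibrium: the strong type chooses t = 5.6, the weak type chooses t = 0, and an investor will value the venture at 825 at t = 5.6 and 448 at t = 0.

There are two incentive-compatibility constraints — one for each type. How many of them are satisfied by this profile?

2

Weak type: stay at 0 → 448; mimic → 825 − 114 × 5.6 = 186.6. IC holds (448 ≥ 186.6).
Strong type: signal → 825 − 25 × 5.6 = 685; deviate to 0 → 448. IC holds (685 ≥ 448).
2 of 2 constraints hold, so this is a separating equilibrium.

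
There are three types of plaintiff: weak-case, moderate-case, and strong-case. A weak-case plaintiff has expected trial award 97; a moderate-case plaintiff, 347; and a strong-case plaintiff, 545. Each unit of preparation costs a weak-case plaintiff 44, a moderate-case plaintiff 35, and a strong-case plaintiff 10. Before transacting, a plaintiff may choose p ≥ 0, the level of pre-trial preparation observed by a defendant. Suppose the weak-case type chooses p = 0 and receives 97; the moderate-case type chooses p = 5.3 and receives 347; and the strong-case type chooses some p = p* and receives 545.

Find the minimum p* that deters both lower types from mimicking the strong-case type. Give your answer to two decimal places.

10.96

Weak-case type (on-path payoff 97) won't mimic when 97 ≥ 545 − 44·p*, i.e. p* ≥ 10.18.
Moderate-case type (on-path payoff 347 − 35×5.3 = 161.5) won't mimic when 161.5 ≥ 545 − 35·p*, i.e. p* ≥ 10.96.
Both must hold, so p* = max(10.18, 10.96) = 10.96. The moderate-case type's constraint binds.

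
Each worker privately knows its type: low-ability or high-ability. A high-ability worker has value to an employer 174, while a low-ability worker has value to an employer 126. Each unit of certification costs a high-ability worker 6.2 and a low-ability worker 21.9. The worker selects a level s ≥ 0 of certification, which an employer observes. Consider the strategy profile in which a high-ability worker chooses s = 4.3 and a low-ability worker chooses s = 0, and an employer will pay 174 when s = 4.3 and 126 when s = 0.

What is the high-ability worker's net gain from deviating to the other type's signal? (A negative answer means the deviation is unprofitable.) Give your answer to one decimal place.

Playing s = 4.3 the high-ability worker receives 174 − 6.2 × 4.3 = 147.34.
Deviating to s = 0 yields 126 instead.
Gain from deviating: 126 − 147.34 = -21.34, i.e. -21.3 to one decimal place.
The gain is negative, so the high-ability type's incentive-compatibility constraint is satisfied.

-21.3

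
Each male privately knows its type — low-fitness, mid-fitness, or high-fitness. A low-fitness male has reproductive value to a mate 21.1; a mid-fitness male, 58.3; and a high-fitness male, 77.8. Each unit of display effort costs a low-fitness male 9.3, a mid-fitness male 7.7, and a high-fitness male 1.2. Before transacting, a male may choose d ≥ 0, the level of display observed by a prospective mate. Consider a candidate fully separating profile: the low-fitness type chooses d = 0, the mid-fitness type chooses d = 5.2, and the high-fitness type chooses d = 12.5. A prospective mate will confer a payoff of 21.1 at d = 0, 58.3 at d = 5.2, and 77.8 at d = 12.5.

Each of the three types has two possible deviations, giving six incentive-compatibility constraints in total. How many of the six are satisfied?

5

Low-fitness (own payoff 21.1): to d=5.2 gives 58.3 − 9.3×5.2 = 9.94 → no gain ✓; to d=12.5 gives 77.8 − 9.3×12.5 = -38.45 → no gain ✓.
Mid-fitness (own payoff 58.3 − 7.7×5.2 = 18.26): to d=0 gives 21.1 → profitable ✗; to d=12.5 gives 77.8 − 7.7×12.5 = -18.45 → no gain ✓.
High-fitness (own payoff 77.8 − 1.2×12.5 = 62.8): to d=0 gives 21.1 → no gain ✓; to d=5.2 gives 58.3 − 1.2×5.2 = 52.06 → no gain ✓.
5 of the 6 constraints hold; not an equilibrium.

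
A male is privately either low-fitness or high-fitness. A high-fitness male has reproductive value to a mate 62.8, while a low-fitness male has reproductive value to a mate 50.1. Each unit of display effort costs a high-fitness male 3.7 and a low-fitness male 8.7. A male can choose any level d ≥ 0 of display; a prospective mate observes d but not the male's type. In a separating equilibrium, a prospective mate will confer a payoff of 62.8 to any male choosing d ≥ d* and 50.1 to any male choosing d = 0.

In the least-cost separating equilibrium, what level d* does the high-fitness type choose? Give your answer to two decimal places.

A low-fitness male choosing d = 0 receives 50.1.
Imitating at d* instead would pay 62.8 at cost 8.7·d*, netting 62.8 − 8.7·d*.
Indifference: 50.1 = 62.8 − 8.7·d*, so d* = (62.8 − 50.1) / 8.7 ≈ 1.46.
At d* the low-fitness type's incentive constraint just binds; the high-fitness type strictly prefers d* since its per-unit cost is lower.

1.46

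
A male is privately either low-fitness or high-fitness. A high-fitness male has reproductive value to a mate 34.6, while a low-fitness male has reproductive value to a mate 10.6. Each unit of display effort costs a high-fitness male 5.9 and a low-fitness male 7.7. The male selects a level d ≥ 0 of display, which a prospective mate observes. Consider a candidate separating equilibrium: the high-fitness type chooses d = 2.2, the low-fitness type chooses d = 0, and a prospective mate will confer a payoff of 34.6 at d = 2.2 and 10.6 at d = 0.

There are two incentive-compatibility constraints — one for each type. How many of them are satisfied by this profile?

High-fitness type: signal → 34.6 − 5.9 × 2.2 = 21.62; deviate to 0 → 10.6. IC holds (21.62 ≥ 10.6).
Low-fitness type: stay at 0 → 10.6; mimic → 34.6 − 7.7 × 2.2 = 17.66. IC fails (10.6 < 17.66).
1 of 2 constraints hold, so this profile is not an equilibrium.

1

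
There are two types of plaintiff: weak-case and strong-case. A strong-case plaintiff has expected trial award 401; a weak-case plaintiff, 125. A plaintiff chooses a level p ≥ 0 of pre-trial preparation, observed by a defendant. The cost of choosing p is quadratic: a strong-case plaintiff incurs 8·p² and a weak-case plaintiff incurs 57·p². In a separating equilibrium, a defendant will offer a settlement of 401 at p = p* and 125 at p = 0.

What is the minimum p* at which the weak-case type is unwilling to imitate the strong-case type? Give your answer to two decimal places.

2.20

The weak-case type at p = 0 receives 125; imitating at p* yields 401 − 57·p*².
Indifference: 125 = 401 − 57·p*², so p*² = (401 − 125) / 57 ≈ 4.8421.
p* = √4.8421 ≈ 2.20.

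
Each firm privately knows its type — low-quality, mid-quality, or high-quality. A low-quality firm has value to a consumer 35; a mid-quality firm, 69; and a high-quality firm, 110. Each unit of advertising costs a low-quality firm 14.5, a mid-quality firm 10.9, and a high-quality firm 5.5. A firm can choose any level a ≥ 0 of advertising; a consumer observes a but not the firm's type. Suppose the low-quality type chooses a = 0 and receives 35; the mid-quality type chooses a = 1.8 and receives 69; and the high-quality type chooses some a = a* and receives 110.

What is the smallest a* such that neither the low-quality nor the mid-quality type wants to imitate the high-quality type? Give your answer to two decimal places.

5.56

Low-quality type (on-path payoff 35) won't mimic when 35 ≥ 110 − 14.5·a*, i.e. a* ≥ 5.17.
Mid-quality type (on-path payoff 69 − 10.9×1.8 = 49.38) won't mimic when 49.38 ≥ 110 − 10.9·a*, i.e. a* ≥ 5.56.
Both must hold, so a* = max(5.17, 5.56) = 5.56. The mid-quality type's constraint binds.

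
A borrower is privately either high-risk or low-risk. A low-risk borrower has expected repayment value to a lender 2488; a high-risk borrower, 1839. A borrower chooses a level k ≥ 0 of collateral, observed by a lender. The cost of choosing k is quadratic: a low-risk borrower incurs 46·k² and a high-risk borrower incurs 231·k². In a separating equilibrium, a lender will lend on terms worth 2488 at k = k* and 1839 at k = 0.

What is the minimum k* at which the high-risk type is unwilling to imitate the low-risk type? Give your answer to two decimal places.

1.68

The high-risk type at k = 0 receives 1839; imitating at k* yields 2488 − 231·k*².
Indifference: 1839 = 2488 − 231·k*², so k*² = (2488 − 1839) / 231 ≈ 2.8095.
k* = √2.8095 ≈ 1.68.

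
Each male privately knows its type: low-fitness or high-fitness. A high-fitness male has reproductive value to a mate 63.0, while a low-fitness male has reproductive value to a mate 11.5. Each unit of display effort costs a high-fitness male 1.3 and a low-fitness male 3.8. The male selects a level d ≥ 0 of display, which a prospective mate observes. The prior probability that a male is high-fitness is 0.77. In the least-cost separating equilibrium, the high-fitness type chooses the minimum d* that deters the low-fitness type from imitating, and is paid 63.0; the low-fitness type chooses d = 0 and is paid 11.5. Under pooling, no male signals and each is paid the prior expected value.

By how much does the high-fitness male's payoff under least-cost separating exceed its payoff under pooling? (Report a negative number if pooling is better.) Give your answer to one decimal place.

-5.8

Least-cost separating signal: d* solves 11.5 = 63.0 − 3.8·d*, so d* = (63.0 − 11.5)/3.8 ≈ 13.5526.
High-fitness type's separating payoff: 63.0 − 1.3 × d* = 63.0 − 1.3 × (63.0 − 11.5)/3.8 = 63.0 − 66.95/3.8 ≈ 45.382.
Pooling payoff: 0.77 × 63.0 + 0.23 × 11.5 = 51.155.
Difference: 45.382 − 51.155 = -5.773, i.e. -5.8 to one decimal place.
The high-fitness type would prefer the pooling outcome.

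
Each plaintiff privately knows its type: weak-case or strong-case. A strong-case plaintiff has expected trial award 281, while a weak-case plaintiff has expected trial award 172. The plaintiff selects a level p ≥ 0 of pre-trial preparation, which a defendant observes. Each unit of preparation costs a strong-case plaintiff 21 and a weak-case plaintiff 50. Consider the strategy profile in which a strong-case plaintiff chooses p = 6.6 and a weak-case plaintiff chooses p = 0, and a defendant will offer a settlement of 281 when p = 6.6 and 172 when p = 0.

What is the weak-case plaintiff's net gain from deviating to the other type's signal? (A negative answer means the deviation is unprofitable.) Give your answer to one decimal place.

Playing p = 0 the weak-case plaintiff receives 172.
Deviating to p = 6.6 brings payment 281 at cost 50 × 6.6 = 330, netting -49.
Gain from deviating: -49 − 172 = -221.0.
The gain is negative, so the weak-case type's incentive-compatibility constraint is satisfied.

-221.0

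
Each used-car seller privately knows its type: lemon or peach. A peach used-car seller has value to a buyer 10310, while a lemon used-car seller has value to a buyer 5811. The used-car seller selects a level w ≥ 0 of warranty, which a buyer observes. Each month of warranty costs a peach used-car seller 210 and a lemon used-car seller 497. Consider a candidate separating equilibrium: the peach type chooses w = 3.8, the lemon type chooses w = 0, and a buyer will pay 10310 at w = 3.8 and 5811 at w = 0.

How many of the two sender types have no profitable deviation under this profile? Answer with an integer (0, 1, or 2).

Lemon type: stay at 0 → 5811; mimic → 10310 − 497 × 3.8 = 8421.4. IC fails (5811 < 8421.4).
Peach type: signal → 10310 − 210 × 3.8 = 9512; deviate to 0 → 5811. IC holds (9512 ≥ 5811).
1 of 2 constraints hold, so this profile is not an equilibrium.

1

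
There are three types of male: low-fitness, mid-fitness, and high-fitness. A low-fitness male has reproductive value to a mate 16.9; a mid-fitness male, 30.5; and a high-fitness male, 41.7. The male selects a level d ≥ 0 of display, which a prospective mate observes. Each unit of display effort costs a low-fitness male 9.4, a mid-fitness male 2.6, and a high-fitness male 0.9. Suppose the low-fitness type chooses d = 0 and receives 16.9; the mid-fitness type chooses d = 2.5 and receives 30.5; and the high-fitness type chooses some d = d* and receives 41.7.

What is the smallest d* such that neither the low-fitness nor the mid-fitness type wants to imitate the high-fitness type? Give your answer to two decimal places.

6.81

Low-fitness type (on-path payoff 16.9) won't mimic when 16.9 ≥ 41.7 − 9.4·d*, i.e. d* ≥ 2.64.
Mid-fitness type (on-path payoff 30.5 − 2.6×2.5 = 24) won't mimic when 24 ≥ 41.7 − 2.6·d*, i.e. d* ≥ 6.81.
Both must hold, so d* = max(2.64, 6.81) = 6.81. The mid-fitness type's constraint binds.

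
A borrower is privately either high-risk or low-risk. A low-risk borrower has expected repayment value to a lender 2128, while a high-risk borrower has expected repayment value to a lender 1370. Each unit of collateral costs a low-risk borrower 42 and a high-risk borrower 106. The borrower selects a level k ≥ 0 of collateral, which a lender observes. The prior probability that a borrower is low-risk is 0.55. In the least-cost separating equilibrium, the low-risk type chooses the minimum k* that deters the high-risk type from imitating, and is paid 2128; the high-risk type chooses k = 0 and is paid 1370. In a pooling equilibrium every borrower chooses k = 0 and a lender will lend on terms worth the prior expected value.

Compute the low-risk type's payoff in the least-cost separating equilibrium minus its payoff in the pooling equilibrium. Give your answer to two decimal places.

Least-cost separating signal: k* solves 1370 = 2128 − 106·k*, so k* = (2128 − 1370)/106 ≈ 7.1509.
Low-risk type's separating payoff: 2128 − 42 × k* = 2128 − 42 × (2128 − 1370)/106 = 2128 − 31836/106 ≈ 1827.6604.
Pooling payoff: 0.55 × 2128 + 0.45 × 1370 = 1786.9.
Difference: 1827.6604 − 1786.9 = 40.7604, i.e. 40.76 to two decimal places.
The low-risk type prefers to separate.

40.76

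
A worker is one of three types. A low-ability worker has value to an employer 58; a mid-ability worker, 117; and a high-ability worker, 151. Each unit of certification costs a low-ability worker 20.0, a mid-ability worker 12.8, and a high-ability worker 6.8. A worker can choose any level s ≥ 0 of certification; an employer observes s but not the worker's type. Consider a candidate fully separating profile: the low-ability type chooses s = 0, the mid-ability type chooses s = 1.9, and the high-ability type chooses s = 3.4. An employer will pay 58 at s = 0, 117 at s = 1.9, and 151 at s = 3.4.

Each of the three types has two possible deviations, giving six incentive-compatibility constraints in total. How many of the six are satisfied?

3

High-ability (own payoff 151 − 6.8×3.4 = 127.88): to s=0 gives 58 → no gain ✓; to s=1.9 gives 117 − 6.8×1.9 = 104.08 → no gain ✓.
Mid-ability (own payoff 117 − 12.8×1.9 = 92.68): to s=0 gives 58 → no gain ✓; to s=3.4 gives 151 − 12.8×3.4 = 107.48 → profitable ✗.
Low-ability (own payoff 58): to s=1.9 gives 117 − 20.0×1.9 = 79 → profitable ✗; to s=3.4 gives 151 − 20.0×3.4 = 83 → profitable ✗.
3 of the 6 constraints hold; not an equilibrium.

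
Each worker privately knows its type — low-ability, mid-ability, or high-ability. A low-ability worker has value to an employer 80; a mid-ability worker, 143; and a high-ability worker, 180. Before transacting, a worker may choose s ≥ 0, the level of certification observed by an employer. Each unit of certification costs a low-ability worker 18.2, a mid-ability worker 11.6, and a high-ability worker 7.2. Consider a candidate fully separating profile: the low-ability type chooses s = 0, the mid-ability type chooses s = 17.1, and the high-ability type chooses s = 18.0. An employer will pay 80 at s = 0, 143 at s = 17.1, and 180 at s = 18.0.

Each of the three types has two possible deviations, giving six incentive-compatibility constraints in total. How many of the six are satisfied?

Mid-ability (own payoff 143 − 11.6×17.1 = -55.36): to s=0 gives 80 → profitable ✗; to s=18.0 gives 180 − 11.6×18.0 = -28.8 → profitable ✗.
Low-ability (own payoff 80): to s=17.1 gives 143 − 18.2×17.1 = -168.22 → no gain ✓; to s=18.0 gives 180 − 18.2×18.0 = -147.6 → no gain ✓.
High-ability (own payoff 180 − 7.2×18.0 = 50.4): to s=0 gives 80 → profitable ✗; to s=17.1 gives 143 − 7.2×17.1 = 19.88 → no gain ✓.
3 of the 6 constraints hold; not an equilibrium.

3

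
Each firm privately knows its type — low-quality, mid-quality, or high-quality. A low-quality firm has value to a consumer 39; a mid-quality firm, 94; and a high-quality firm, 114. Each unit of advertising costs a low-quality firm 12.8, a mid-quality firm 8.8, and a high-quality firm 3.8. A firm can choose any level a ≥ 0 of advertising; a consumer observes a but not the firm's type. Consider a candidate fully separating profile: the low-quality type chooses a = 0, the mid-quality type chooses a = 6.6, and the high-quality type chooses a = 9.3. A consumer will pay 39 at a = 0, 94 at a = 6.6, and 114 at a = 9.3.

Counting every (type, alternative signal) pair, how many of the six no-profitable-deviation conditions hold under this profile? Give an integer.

5

Mid-quality (own payoff 94 − 8.8×6.6 = 35.92): to a=0 gives 39 → profitable ✗; to a=9.3 gives 114 − 8.8×9.3 = 32.16 → no gain ✓.
Low-quality (own payoff 39): to a=6.6 gives 94 − 12.8×6.6 = 9.52 → no gain ✓; to a=9.3 gives 114 − 12.8×9.3 = -5.04 → no gain ✓.
High-quality (own payoff 114 − 3.8×9.3 = 78.66): to a=0 gives 39 → no gain ✓; to a=6.6 gives 94 − 3.8×6.6 = 68.92 → no gain ✓.
5 of the 6 constraints hold; not an equilibrium.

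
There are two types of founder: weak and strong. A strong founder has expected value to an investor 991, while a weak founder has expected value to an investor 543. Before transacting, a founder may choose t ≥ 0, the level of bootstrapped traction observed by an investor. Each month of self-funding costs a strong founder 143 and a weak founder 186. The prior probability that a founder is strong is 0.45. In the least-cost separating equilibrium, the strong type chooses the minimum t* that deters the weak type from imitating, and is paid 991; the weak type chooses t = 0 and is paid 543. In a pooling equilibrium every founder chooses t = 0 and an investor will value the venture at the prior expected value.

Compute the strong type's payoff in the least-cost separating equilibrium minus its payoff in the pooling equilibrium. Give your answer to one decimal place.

-98.0

Least-cost separating signal: t* solves 543 = 991 − 186·t*, so t* = (991 − 543)/186 ≈ 2.4086.
Strong type's separating payoff: 991 − 143 × t* = 991 − 143 × (991 − 543)/186 = 991 − 64064/186 ≈ 646.570.
Pooling payoff: 0.45 × 991 + 0.55 × 543 = 744.6.
Difference: 646.570 − 744.6 = -98.03, i.e. -98.0 to one decimal place.
The strong type would prefer the pooling outcome.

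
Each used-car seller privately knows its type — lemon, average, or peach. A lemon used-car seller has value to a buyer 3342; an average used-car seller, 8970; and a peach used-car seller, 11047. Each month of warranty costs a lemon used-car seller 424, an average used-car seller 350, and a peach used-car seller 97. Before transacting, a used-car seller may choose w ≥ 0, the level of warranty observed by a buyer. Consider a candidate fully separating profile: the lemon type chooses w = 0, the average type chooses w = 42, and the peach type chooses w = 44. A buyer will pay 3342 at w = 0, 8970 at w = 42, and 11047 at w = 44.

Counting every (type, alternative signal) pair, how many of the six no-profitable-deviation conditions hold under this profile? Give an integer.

Lemon (own payoff 3342): to w=42 gives 8970 − 424×42 = -8838 → no gain ✓; to w=44 gives 11047 − 424×44 = -7609 → no gain ✓.
Peach (own payoff 11047 − 97×44 = 6779): to w=0 gives 3342 → no gain ✓; to w=42 gives 8970 − 97×42 = 4896 → no gain ✓.
Average (own payoff 8970 − 350×42 = -5730): to w=0 gives 3342 → profitable ✗; to w=44 gives 11047 − 350×44 = -4353 → profitable ✗.
4 of the 6 constraints hold; not an equilibrium.

4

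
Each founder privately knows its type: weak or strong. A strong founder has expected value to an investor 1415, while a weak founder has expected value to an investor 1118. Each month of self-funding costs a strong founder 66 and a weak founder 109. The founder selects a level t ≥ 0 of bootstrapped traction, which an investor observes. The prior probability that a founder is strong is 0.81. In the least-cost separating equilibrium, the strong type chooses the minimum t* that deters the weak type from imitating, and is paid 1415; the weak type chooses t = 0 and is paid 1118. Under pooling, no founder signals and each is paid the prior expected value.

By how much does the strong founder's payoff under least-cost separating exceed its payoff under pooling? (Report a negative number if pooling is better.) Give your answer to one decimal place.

Least-cost separating signal: t* solves 1118 = 1415 − 109·t*, so t* = (1415 − 1118)/109 ≈ 2.7248.
Strong type's separating payoff: 1415 − 66 × t* = 1415 − 66 × (1415 − 1118)/109 = 1415 − 19602/109 ≈ 1235.165.
Pooling payoff: 0.81 × 1415 + 0.19 × 1118 = 1358.57.
Difference: 1235.165 − 1358.57 = -123.405, i.e. -123.4 to one decimal place.
The strong type would prefer the pooling outcome.

-123.4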